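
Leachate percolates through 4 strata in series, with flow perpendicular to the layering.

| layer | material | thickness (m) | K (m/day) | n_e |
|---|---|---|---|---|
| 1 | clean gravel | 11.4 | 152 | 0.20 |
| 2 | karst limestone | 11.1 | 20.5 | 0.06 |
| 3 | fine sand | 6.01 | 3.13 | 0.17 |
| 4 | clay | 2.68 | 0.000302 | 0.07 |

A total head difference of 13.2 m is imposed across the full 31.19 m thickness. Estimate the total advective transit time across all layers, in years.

With flow normal to the layers, continuity requires the same specific discharge q through every layer.
Σ(b_i/K_i) = 11.4/152 + 11.1/20.5 + 6.01/3.13 + 2.68/0.000302 = 8877 d.
q = Δh / Σ(b_i/K_i) = 13.2 / 8877 = 0.001487 m/day.
In each layer the seepage velocity is v_i = q/n_i, so the layer transit time is t_i = b_i·n_i / q:
  layer 1 (clean gravel): t_1 = 11.4 × 0.20 / 0.001487 = 1533 d
  layer 2 (karst limestone): t_2 = 11.1 × 0.06 / 0.001487 = 447.9 d
  layer 3 (fine sand): t_3 = 6.01 × 0.17 / 0.001487 = 687.1 d
  layer 4 (clay): t_4 = 2.68 × 0.07 / 0.001487 = 126.2 d
Total t = Σ t_i = 2794 days = 7.651 years.

7.65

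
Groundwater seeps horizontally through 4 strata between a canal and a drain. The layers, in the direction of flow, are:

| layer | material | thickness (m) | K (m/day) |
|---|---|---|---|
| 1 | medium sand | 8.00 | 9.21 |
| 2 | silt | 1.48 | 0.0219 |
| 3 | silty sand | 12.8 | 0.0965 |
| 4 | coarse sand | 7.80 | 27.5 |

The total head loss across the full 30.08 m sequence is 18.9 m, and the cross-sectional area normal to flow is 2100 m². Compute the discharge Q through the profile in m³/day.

Flow is perpendicular to layering, so the layers act in series and the equivalent K is the thickness-weighted harmonic mean.
Total thickness L = 8.00 + 1.48 + 12.8 + 7.80 = 30.08 m.
Σ(b_i/K_i) = 8.00/9.21 + 1.48/0.0219 + 12.8/0.0965 + 7.80/27.5 = 201.4 d.
K_eq = L / Σ(b_i/K_i) = 30.08 / 201.4 = 0.1494 m/day.
Q = K_eq · A · (Δh/L) = 0.1494 × 2100 × (18.9/30.08) = 197.1 m³/day.

197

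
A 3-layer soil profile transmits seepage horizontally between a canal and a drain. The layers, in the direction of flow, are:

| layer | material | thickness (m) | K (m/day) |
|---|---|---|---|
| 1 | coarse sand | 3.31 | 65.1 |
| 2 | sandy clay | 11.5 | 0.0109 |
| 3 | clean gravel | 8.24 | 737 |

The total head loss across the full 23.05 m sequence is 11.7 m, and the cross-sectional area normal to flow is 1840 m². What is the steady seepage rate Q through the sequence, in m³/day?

Flow is perpendicular to layering, so the layers act in series and the equivalent K is the thickness-weighted harmonic mean.
Total thickness L = 3.31 + 11.5 + 8.24 = 23.05 m.
Σ(b_i/K_i) = 3.31/65.1 + 11.5/0.0109 + 8.24/737 = 1055 d.
K_eq = L / Σ(b_i/K_i) = 23.05 / 1055 = 0.02185 m/day.
Q = K_eq · A · (Δh/L) = 0.02185 × 1840 × (11.7/23.05) = 20.40 m³/day.

20.4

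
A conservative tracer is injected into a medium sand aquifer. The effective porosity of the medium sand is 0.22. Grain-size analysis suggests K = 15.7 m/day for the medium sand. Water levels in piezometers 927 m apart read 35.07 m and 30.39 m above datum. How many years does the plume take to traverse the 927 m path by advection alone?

Hydraulic gradient i = (35.07 − 30.39) / 927 = 4.68 / 927 = 0.005049.
Darcy flux q = K · i = 15.70 × 0.005049 = 0.07926 m/day.
Seepage velocity v = q / n_e = 0.07926 / 0.22 = 0.3603 m/day.
Travel time t = L / v = 927 / 0.3603 = 2573 days = 7.044 years.

7.04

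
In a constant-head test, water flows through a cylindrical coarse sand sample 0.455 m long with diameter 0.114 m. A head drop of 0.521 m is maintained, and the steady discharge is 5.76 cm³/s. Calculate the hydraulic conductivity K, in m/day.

Cross-sectional area A = π·(d/2)² = π × (0.114/2)² = 0.01021 m².
Convert discharge: 5.76 cm³/s = 5.760e-06 m³/s.
Darcy's law rearranged: K = Q·L / (A·Δh) = 5.760e-06 × 0.455 / (0.01021 × 0.521) = 0.0004928 m/s = 42.58 m/day.

42.6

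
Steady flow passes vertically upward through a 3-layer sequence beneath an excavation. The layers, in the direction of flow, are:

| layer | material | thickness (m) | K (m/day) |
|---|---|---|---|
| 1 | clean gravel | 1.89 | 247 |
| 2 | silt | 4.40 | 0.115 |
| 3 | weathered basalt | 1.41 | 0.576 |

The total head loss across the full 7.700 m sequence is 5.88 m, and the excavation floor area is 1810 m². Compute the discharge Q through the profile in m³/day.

Flow is perpendicular to layering, so the layers act in series and the equivalent K is the thickness-weighted harmonic mean.
Total thickness L = 1.89 + 4.40 + 1.41 = 7.700 m.
Σ(b_i/K_i) = 1.89/247 + 4.40/0.115 + 1.41/0.576 = 40.72 d.
K_eq = L / Σ(b_i/K_i) = 7.700 / 40.72 = 0.1891 m/day.
Q = K_eq · A · (Δh/L) = 0.1891 × 1810 × (5.88/7.700) = 261.4 m³/day.

261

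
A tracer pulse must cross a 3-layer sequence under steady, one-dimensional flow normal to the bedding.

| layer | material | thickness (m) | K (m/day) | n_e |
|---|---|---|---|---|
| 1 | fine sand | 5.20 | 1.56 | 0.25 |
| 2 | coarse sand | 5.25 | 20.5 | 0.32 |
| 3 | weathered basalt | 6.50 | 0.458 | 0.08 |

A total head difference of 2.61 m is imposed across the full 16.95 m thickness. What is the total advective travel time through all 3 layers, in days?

23.8

With flow normal to the layers, continuity requires the same specific discharge q through every layer.
Σ(b_i/K_i) = 5.20/1.56 + 5.25/20.5 + 6.50/0.458 = 17.78 d.
q = Δh / Σ(b_i/K_i) = 2.61 / 17.78 = 0.1468 m/day.
In each layer the seepage velocity is v_i = q/n_i, so the layer transit time is t_i = b_i·n_i / q:
  layer 1 (fine sand): t_1 = 5.20 × 0.25 / 0.1468 = 8.857 d
  layer 2 (coarse sand): t_2 = 5.25 × 0.32 / 0.1468 = 11.45 d
  layer 3 (weathered basalt): t_3 = 6.50 × 0.08 / 0.1468 = 3.543 d
Total t = Σ t_i = 23.85 days.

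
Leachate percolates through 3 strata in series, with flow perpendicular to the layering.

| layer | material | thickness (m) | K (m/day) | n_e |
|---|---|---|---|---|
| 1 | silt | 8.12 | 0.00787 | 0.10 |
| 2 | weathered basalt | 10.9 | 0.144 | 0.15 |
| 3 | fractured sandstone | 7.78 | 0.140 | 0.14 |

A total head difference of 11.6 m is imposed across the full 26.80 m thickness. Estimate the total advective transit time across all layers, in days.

355

With flow normal to the layers, continuity requires the same specific discharge q through every layer.
Σ(b_i/K_i) = 8.12/0.00787 + 10.9/0.144 + 7.78/0.140 = 1163 d.
q = Δh / Σ(b_i/K_i) = 11.6 / 1163 = 0.009974 m/day.
In each layer the seepage velocity is v_i = q/n_i, so the layer transit time is t_i = b_i·n_i / q:
  layer 1 (silt): t_1 = 8.12 × 0.10 / 0.009974 = 81.41 d
  layer 2 (weathered basalt): t_2 = 10.9 × 0.15 / 0.009974 = 163.9 d
  layer 3 (fractured sandstone): t_3 = 7.78 × 0.14 / 0.009974 = 109.2 d
Total t = Σ t_i = 354.5 days.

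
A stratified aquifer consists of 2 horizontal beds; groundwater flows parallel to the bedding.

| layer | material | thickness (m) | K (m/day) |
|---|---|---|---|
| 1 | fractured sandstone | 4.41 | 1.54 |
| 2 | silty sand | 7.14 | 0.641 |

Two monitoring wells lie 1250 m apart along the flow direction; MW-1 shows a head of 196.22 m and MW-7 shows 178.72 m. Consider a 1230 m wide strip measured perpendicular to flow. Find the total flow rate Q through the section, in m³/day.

Flow is parallel to layering, so each bed carries its own Darcy discharge and the transmissivities add.
Σ(K_i·b_i) = 1.54×4.41 + 0.641×7.14 = 11.37 m²/day.
Hydraulic gradient i = (196.22 − 178.72) / 1250 = 17.5 / 1250 = 0.01400.
Q = Σ(K_i·b_i) · W · i = 11.37 × 1230 × 0.01400 = 195.8 m³/day.

196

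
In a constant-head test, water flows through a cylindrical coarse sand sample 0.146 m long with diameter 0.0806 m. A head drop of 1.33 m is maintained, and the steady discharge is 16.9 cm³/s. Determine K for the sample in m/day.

31.4

Cross-sectional area A = π·(d/2)² = π × (0.0806/2)² = 0.005102 m².
Convert discharge: 16.9 cm³/s = 1.690e-05 m³/s.
Darcy's law rearranged: K = Q·L / (A·Δh) = 1.690e-05 × 0.146 / (0.005102 × 1.33) = 0.0003636 m/s = 31.42 m/day.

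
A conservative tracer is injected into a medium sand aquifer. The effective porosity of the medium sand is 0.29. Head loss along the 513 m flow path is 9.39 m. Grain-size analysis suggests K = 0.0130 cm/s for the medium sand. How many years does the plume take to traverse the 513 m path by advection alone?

Convert K: 0.0130 cm/s × 864 = 11.23 m/day.
Hydraulic gradient i = Δh / L = 9.39 / 513 = 0.01830.
Darcy flux q = K · i = 11.23 × 0.01830 = 0.2056 m/day.
Seepage velocity v = q / n_e = 0.2056 / 0.29 = 0.7089 m/day.
Travel time t = L / v = 513 / 0.7089 = 723.6 days = 1.981 years.

1.98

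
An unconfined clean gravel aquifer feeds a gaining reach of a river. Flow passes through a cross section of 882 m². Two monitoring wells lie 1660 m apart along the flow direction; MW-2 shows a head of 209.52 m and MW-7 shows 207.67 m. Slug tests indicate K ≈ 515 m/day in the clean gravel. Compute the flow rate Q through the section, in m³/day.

Hydraulic gradient i = (209.52 − 207.67) / 1660 = 1.85 / 1660 = 0.001114.
Darcy's law: Q = K · A · i = 515.0 × 882.0 × 0.001114 = 506.2 m³/day.

506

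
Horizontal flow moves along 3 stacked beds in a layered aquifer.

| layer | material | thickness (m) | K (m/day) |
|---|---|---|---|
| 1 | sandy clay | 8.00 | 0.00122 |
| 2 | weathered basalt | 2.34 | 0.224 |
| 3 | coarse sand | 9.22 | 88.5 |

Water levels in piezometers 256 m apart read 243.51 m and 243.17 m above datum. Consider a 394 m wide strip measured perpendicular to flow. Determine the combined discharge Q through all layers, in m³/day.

Flow is parallel to layering, so each bed carries its own Darcy discharge and the transmissivities add.
Σ(K_i·b_i) = 0.00122×8.00 + 0.224×2.34 + 88.5×9.22 = 816.5 m²/day.
Hydraulic gradient i = (243.51 − 243.17) / 256 = 0.34 / 256 = 0.001328.
Q = Σ(K_i·b_i) · W · i = 816.5 × 394 × 0.001328 = 427.3 m³/day.

427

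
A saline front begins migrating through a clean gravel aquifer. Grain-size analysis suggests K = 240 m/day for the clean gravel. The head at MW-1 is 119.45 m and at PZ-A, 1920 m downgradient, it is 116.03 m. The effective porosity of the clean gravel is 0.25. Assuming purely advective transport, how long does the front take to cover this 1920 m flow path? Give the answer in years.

3.07

Hydraulic gradient i = (119.45 − 116.03) / 1920 = 3.42 / 1920 = 0.001781.
Darcy flux q = K · i = 240.0 × 0.001781 = 0.4275 m/day.
Seepage velocity v = q / n_e = 0.4275 / 0.25 = 1.710 m/day.
Travel time t = L / v = 1920 / 1.710 = 1123 days = 3.074 years.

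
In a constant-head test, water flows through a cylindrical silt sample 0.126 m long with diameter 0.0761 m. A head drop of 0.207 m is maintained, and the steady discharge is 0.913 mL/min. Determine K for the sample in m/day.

0.176

Cross-sectional area A = π·(d/2)² = π × (0.0761/2)² = 0.004548 m².
Convert discharge: 0.913 mL/min = 1.522e-08 m³/s.
Darcy's law rearranged: K = Q·L / (A·Δh) = 1.522e-08 × 0.126 / (0.004548 × 0.207) = 2.036e-06 m/s = 0.1759 m/day.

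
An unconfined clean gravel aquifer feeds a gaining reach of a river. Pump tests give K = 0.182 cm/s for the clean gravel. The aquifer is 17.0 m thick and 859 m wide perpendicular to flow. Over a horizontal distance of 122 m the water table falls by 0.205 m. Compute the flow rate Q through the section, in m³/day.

3860

Convert K: 0.182 cm/s × 864 = 157.2 m/day.
Cross-sectional area A = 859 × 17.0 = 14603 m².
Hydraulic gradient i = Δh / L = 0.205 / 122 = 0.001680.
Darcy's law: Q = K · A · i = 157.2 × 14603 × 0.001680 = 3859 m³/day.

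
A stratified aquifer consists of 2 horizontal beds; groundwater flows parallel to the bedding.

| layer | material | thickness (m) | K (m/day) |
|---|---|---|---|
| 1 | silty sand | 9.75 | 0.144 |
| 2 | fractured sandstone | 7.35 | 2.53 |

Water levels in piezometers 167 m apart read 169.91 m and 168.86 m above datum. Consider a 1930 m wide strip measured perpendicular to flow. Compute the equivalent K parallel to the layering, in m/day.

Flow is parallel to layering, so each bed carries its own Darcy discharge and the transmissivities add.
Σ(K_i·b_i) = 0.144×9.75 + 2.53×7.35 = 20.00 m²/day.
Total thickness b = 17.10 m, so K_eq = Σ(K_i·b_i)/b = 1.170 m/day.

1.17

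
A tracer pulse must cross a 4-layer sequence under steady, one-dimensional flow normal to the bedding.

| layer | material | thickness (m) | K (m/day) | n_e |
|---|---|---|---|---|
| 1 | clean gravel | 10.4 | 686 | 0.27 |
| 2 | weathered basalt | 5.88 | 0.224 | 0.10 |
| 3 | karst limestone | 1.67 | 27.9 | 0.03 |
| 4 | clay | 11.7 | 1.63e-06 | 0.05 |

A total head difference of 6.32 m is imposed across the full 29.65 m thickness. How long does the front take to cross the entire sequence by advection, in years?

12500

With flow normal to the layers, continuity requires the same specific discharge q through every layer.
Σ(b_i/K_i) = 10.4/686 + 5.88/0.224 + 1.67/27.9 + 11.7/1.63e-06 = 7.178e+06 d.
q = Δh / Σ(b_i/K_i) = 6.32 / 7.178e+06 = 8.805e-07 m/day.
In each layer the seepage velocity is v_i = q/n_i, so the layer transit time is t_i = b_i·n_i / q:
  layer 1 (clean gravel): t_1 = 10.4 × 0.27 / 8.805e-07 = 3.189e+06 d
  layer 2 (weathered basalt): t_2 = 5.88 × 0.10 / 8.805e-07 = 6.678e+05 d
  layer 3 (karst limestone): t_3 = 1.67 × 0.03 / 8.805e-07 = 56901 d
  layer 4 (clay): t_4 = 11.7 × 0.05 / 8.805e-07 = 6.644e+05 d
Total t = Σ t_i = 4.578e+06 days = 12535 years.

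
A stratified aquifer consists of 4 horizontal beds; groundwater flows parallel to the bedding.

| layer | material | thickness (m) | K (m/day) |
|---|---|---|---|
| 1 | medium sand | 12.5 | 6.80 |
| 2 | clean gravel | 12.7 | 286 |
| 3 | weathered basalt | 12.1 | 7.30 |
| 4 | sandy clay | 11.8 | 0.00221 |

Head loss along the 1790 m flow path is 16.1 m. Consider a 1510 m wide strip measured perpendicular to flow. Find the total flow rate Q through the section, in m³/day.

Flow is parallel to layering, so each bed carries its own Darcy discharge and the transmissivities add.
Σ(K_i·b_i) = 6.80×12.5 + 286×12.7 + 7.30×12.1 + 0.00221×11.8 = 3806 m²/day.
Hydraulic gradient i = Δh / L = 16.1 / 1790 = 0.008994.
Q = Σ(K_i·b_i) · W · i = 3806 × 1510 × 0.008994 = 51685 m³/day.

51700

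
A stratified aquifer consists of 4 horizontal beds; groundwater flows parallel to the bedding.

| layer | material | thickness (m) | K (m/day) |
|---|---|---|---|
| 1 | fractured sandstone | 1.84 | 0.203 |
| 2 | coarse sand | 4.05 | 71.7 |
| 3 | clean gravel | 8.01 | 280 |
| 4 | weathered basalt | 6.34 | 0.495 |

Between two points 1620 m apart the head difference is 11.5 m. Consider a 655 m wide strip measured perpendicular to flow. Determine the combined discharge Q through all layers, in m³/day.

11800

Flow is parallel to layering, so each bed carries its own Darcy discharge and the transmissivities add.
Σ(K_i·b_i) = 0.203×1.84 + 71.7×4.05 + 280×8.01 + 0.495×6.34 = 2537 m²/day.
Hydraulic gradient i = Δh / L = 11.5 / 1620 = 0.007099.
Q = Σ(K_i·b_i) · W · i = 2537 × 655 × 0.007099 = 11795 m³/day.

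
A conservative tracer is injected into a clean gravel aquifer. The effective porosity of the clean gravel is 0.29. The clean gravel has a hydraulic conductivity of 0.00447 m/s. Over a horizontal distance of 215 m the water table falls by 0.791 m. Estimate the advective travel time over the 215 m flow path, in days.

43.9

Convert K: 0.00447 m/s × 86400 = 386.2 m/day.
Hydraulic gradient i = Δh / L = 0.791 / 215 = 0.003679.
Darcy flux q = K · i = 386.2 × 0.003679 = 1.421 m/day.
Seepage velocity v = q / n_e = 1.421 / 0.29 = 4.900 m/day.
Travel time t = L / v = 215 / 4.900 = 43.88 days.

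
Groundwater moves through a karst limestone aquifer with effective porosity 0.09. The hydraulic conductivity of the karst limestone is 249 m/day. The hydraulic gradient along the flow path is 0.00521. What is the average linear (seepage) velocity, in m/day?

14.4

Hydraulic gradient i = 0.00521.
Darcy flux q = K · i = 249.0 × 0.005210 = 1.297 m/day.
Seepage velocity v = q / n_e = 1.297 / 0.09 = 14.41 m/day.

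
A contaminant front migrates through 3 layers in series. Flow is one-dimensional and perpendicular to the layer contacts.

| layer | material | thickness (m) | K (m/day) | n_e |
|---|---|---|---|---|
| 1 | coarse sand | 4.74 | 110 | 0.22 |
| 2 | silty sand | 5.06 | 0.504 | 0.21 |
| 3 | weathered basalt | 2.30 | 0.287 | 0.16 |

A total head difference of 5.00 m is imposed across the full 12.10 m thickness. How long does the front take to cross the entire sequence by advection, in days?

8.95

With flow normal to the layers, continuity requires the same specific discharge q through every layer.
Σ(b_i/K_i) = 4.74/110 + 5.06/0.504 + 2.30/0.287 = 18.10 d.
q = Δh / Σ(b_i/K_i) = 5.00 / 18.10 = 0.2763 m/day.
In each layer the seepage velocity is v_i = q/n_i, so the layer transit time is t_i = b_i·n_i / q:
  layer 1 (coarse sand): t_1 = 4.74 × 0.22 / 0.2763 = 3.774 d
  layer 2 (silty sand): t_2 = 5.06 × 0.21 / 0.2763 = 3.846 d
  layer 3 (weathered basalt): t_3 = 2.30 × 0.16 / 0.2763 = 1.332 d
Total t = Σ t_i = 8.952 days.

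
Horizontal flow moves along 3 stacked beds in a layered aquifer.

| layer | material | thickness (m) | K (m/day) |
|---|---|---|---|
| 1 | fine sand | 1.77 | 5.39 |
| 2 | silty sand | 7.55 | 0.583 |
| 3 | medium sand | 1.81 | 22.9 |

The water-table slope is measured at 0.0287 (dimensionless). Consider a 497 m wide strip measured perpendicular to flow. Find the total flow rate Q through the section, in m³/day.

790

Flow is parallel to layering, so each bed carries its own Darcy discharge and the transmissivities add.
Σ(K_i·b_i) = 5.39×1.77 + 0.583×7.55 + 22.9×1.81 = 55.39 m²/day.
Hydraulic gradient i = 0.0287.
Q = Σ(K_i·b_i) · W · i = 55.39 × 497 × 0.02870 = 790.1 m³/day.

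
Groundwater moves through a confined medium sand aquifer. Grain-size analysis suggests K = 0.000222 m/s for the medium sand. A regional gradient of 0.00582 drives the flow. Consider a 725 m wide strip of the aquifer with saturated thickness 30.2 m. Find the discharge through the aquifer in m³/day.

2440

Convert K: 0.000222 m/s × 86400 = 19.18 m/day.
Cross-sectional area A = 725 × 30.2 = 21895 m².
Hydraulic gradient i = 0.00582.
Darcy's law: Q = K · A · i = 19.18 × 21895 × 0.005820 = 2444 m³/day.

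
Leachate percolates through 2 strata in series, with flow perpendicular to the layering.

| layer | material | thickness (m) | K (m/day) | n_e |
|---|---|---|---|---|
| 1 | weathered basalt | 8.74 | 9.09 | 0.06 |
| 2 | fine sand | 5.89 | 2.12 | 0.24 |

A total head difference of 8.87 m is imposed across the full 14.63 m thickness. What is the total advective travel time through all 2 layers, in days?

0.817

With flow normal to the layers, continuity requires the same specific discharge q through every layer.
Σ(b_i/K_i) = 8.74/9.09 + 5.89/2.12 = 3.740 d.
q = Δh / Σ(b_i/K_i) = 8.87 / 3.740 = 2.372 m/day.
In each layer the seepage velocity is v_i = q/n_i, so the layer transit time is t_i = b_i·n_i / q:
  layer 1 (weathered basalt): t_1 = 8.74 × 0.06 / 2.372 = 0.2211 d
  layer 2 (fine sand): t_2 = 5.89 × 0.24 / 2.372 = 0.5960 d
Total t = Σ t_i = 0.8171 days.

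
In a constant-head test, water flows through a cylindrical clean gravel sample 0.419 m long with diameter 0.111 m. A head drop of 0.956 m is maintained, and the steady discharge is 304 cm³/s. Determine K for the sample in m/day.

1190

Cross-sectional area A = π·(d/2)² = π × (0.111/2)² = 0.009677 m².
Convert discharge: 304 cm³/s = 0.0003040 m³/s.
Darcy's law rearranged: K = Q·L / (A·Δh) = 0.0003040 × 0.419 / (0.009677 × 0.956) = 0.01377 m/s = 1190 m/day.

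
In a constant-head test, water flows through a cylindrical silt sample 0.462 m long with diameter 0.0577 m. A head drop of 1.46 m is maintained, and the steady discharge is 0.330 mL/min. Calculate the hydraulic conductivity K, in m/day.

0.0575

Cross-sectional area A = π·(d/2)² = π × (0.0577/2)² = 0.002615 m².
Convert discharge: 0.330 mL/min = 5.500e-09 m³/s.
Darcy's law rearranged: K = Q·L / (A·Δh) = 5.500e-09 × 0.462 / (0.002615 × 1.46) = 6.656e-07 m/s = 0.05751 m/day.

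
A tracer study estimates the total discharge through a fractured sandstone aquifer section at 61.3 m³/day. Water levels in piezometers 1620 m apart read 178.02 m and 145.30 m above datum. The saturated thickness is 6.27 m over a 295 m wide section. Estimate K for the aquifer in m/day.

1.64

Cross-sectional area A = 295 × 6.27 = 1850 m².
Hydraulic gradient i = (178.02 − 145.30) / 1620 = 32.72 / 1620 = 0.02020.
From Q = K·A·i, K = Q / (A·i) = 61.3 / (1850 × 0.02020) = 1.641 m/day.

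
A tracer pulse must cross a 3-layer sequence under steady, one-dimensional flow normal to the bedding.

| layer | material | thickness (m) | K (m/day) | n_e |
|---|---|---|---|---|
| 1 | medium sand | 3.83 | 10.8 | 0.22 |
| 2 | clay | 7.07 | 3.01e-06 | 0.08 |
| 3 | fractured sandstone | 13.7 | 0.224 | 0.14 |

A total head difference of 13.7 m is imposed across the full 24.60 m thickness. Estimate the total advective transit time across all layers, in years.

With flow normal to the layers, continuity requires the same specific discharge q through every layer.
Σ(b_i/K_i) = 3.83/10.8 + 7.07/3.01e-06 + 13.7/0.224 = 2.349e+06 d.
q = Δh / Σ(b_i/K_i) = 13.7 / 2.349e+06 = 5.833e-06 m/day.
In each layer the seepage velocity is v_i = q/n_i, so the layer transit time is t_i = b_i·n_i / q:
  layer 1 (medium sand): t_1 = 3.83 × 0.22 / 5.833e-06 = 1.445e+05 d
  layer 2 (clay): t_2 = 7.07 × 0.08 / 5.833e-06 = 96974 d
  layer 3 (fractured sandstone): t_3 = 13.7 × 0.14 / 5.833e-06 = 3.288e+05 d
Total t = Σ t_i = 5.703e+05 days = 1561 years.

1560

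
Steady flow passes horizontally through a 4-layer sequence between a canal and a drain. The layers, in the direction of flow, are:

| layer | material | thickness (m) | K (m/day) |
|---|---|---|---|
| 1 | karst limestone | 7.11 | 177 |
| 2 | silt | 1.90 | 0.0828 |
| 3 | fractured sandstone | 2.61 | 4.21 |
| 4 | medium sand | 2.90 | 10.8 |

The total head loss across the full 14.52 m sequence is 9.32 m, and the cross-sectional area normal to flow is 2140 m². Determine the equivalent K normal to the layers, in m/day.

Flow is perpendicular to layering, so the layers act in series and the equivalent K is the thickness-weighted harmonic mean.
Total thickness L = 7.11 + 1.90 + 2.61 + 2.90 = 14.52 m.
Σ(b_i/K_i) = 7.11/177 + 1.90/0.0828 + 2.61/4.21 + 2.90/10.8 = 23.88 d.
K_eq = L / Σ(b_i/K_i) = 14.52 / 23.88 = 0.6082 m/day.

0.608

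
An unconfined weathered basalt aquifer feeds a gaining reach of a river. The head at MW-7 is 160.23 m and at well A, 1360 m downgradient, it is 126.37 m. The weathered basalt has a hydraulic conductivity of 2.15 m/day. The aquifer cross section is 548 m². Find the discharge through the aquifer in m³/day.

29.3

Hydraulic gradient i = (160.23 − 126.37) / 1360 = 33.86 / 1360 = 0.02490.
Darcy's law: Q = K · A · i = 2.150 × 548.0 × 0.02490 = 29.33 m³/day.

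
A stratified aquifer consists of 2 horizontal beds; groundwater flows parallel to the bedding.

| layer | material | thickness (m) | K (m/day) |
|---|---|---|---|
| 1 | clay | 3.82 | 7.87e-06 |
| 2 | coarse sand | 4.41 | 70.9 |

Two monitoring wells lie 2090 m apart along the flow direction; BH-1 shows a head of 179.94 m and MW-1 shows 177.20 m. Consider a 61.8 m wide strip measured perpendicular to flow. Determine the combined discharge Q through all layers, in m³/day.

25.3

Flow is parallel to layering, so each bed carries its own Darcy discharge and the transmissivities add.
Σ(K_i·b_i) = 7.87e-06×3.82 + 70.9×4.41 = 312.7 m²/day.
Hydraulic gradient i = (179.94 − 177.20) / 2090 = 2.74 / 2090 = 0.001311.
Q = Σ(K_i·b_i) · W · i = 312.7 × 61.8 × 0.001311 = 25.33 m³/day.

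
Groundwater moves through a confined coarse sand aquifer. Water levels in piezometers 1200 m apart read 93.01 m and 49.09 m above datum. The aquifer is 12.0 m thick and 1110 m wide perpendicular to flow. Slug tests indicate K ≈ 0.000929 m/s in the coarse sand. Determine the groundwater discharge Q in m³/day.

Convert K: 0.000929 m/s × 86400 = 80.27 m/day.
Cross-sectional area A = 1110 × 12.0 = 13320 m².
Hydraulic gradient i = (93.01 − 49.09) / 1200 = 43.92 / 1200 = 0.03660.
Darcy's law: Q = K · A · i = 80.27 × 13320 × 0.03660 = 39130 m³/day.

39100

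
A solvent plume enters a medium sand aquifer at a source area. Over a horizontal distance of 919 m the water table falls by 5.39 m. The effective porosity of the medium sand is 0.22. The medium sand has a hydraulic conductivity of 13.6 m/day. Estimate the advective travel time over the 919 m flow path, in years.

Hydraulic gradient i = Δh / L = 5.39 / 919 = 0.005865.
Darcy flux q = K · i = 13.60 × 0.005865 = 0.07976 m/day.
Seepage velocity v = q / n_e = 0.07976 / 0.22 = 0.3626 m/day.
Travel time t = L / v = 919 / 0.3626 = 2535 days = 6.940 years.

6.94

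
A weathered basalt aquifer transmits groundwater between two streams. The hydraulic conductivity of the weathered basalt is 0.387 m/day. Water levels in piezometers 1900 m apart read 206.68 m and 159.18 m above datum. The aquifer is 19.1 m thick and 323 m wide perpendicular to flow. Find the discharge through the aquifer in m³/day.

59.7

Cross-sectional area A = 323 × 19.1 = 6169 m².
Hydraulic gradient i = (206.68 − 159.18) / 1900 = 47.5 / 1900 = 0.02500.
Darcy's law: Q = K · A · i = 0.3870 × 6169 × 0.02500 = 59.69 m³/day.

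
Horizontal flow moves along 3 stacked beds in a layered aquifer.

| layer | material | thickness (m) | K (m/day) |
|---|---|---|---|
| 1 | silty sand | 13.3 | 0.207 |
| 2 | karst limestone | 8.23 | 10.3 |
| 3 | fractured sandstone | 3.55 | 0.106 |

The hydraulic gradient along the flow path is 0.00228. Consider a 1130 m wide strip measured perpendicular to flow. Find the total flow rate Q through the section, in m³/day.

226

Flow is parallel to layering, so each bed carries its own Darcy discharge and the transmissivities add.
Σ(K_i·b_i) = 0.207×13.3 + 10.3×8.23 + 0.106×3.55 = 87.90 m²/day.
Hydraulic gradient i = 0.00228.
Q = Σ(K_i·b_i) · W · i = 87.90 × 1130 × 0.002280 = 226.5 m³/day.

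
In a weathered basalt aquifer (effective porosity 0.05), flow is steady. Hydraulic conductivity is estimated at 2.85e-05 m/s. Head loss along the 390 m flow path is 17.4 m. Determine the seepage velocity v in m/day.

Convert K: 2.85e-05 m/s × 86400 = 2.462 m/day.
Hydraulic gradient i = Δh / L = 17.4 / 390 = 0.04462.
Darcy flux q = K · i = 2.462 × 0.04462 = 0.1099 m/day.
Seepage velocity v = q / n_e = 0.1099 / 0.05 = 2.197 m/day.

2.20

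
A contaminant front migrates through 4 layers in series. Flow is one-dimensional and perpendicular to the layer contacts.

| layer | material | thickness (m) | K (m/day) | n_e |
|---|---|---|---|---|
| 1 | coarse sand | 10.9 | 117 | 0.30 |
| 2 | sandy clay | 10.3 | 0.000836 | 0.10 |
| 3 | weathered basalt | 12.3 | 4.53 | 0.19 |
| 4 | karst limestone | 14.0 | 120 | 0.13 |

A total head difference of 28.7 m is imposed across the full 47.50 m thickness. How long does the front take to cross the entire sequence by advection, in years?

With flow normal to the layers, continuity requires the same specific discharge q through every layer.
Σ(b_i/K_i) = 10.9/117 + 10.3/0.000836 + 12.3/4.53 + 14.0/120 = 12323 d.
q = Δh / Σ(b_i/K_i) = 28.7 / 12323 = 0.002329 m/day.
In each layer the seepage velocity is v_i = q/n_i, so the layer transit time is t_i = b_i·n_i / q:
  layer 1 (coarse sand): t_1 = 10.9 × 0.30 / 0.002329 = 1404 d
  layer 2 (sandy clay): t_2 = 10.3 × 0.10 / 0.002329 = 442.3 d
  layer 3 (weathered basalt): t_3 = 12.3 × 0.19 / 0.002329 = 1003 d
  layer 4 (karst limestone): t_4 = 14.0 × 0.13 / 0.002329 = 781.5 d
Total t = Σ t_i = 3631 days = 9.942 years.

9.94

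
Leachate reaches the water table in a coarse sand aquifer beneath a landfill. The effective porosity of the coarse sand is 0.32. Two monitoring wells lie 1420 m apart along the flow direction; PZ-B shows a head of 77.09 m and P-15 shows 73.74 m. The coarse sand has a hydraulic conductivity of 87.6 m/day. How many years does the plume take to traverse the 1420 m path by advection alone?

6.02

Hydraulic gradient i = (77.09 − 73.74) / 1420 = 3.35 / 1420 = 0.002359.
Darcy flux q = K · i = 87.60 × 0.002359 = 0.2067 m/day.
Seepage velocity v = q / n_e = 0.2067 / 0.32 = 0.6458 m/day.
Travel time t = L / v = 1420 / 0.6458 = 2199 days = 6.020 years.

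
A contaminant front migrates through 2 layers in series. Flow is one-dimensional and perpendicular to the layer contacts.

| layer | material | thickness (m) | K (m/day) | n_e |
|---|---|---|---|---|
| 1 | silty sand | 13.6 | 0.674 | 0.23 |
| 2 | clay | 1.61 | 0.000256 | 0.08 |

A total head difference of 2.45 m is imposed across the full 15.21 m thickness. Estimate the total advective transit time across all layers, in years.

With flow normal to the layers, continuity requires the same specific discharge q through every layer.
Σ(b_i/K_i) = 13.6/0.674 + 1.61/0.000256 = 6309 d.
q = Δh / Σ(b_i/K_i) = 2.45 / 6309 = 0.0003883 m/day.
In each layer the seepage velocity is v_i = q/n_i, so the layer transit time is t_i = b_i·n_i / q:
  layer 1 (silty sand): t_1 = 13.6 × 0.23 / 0.0003883 = 8055 d
  layer 2 (clay): t_2 = 1.61 × 0.08 / 0.0003883 = 331.7 d
Total t = Σ t_i = 8387 days = 22.96 years.

23.0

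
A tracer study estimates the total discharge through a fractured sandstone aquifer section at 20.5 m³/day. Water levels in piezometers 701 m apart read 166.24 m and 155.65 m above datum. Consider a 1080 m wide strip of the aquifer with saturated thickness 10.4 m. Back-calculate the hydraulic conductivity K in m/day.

Cross-sectional area A = 1080 × 10.4 = 11232 m².
Hydraulic gradient i = (166.24 − 155.65) / 701 = 10.59 / 701 = 0.01511.
From Q = K·A·i, K = Q / (A·i) = 20.5 / (11232 × 0.01511) = 0.1208 m/day.

0.121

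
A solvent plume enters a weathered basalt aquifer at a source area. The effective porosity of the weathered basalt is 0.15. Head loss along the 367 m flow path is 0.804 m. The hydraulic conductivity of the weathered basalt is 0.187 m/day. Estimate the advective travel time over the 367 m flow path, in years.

Hydraulic gradient i = Δh / L = 0.804 / 367 = 0.002191.
Darcy flux q = K · i = 0.1870 × 0.002191 = 0.0004097 m/day.
Seepage velocity v = q / n_e = 0.0004097 / 0.15 = 0.002731 m/day.
Travel time t = L / v = 367 / 0.002731 = 1.344e+05 days = 367.9 years.

368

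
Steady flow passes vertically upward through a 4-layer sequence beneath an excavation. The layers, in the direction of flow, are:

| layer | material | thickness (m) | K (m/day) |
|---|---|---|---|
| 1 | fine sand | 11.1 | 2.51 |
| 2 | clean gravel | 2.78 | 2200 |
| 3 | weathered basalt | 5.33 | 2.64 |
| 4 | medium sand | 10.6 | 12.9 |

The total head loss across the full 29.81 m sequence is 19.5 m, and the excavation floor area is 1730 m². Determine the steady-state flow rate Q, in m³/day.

Flow is perpendicular to layering, so the layers act in series and the equivalent K is the thickness-weighted harmonic mean.
Total thickness L = 11.1 + 2.78 + 5.33 + 10.6 = 29.81 m.
Σ(b_i/K_i) = 11.1/2.51 + 2.78/2200 + 5.33/2.64 + 10.6/12.9 = 7.264 d.
K_eq = L / Σ(b_i/K_i) = 29.81 / 7.264 = 4.104 m/day.
Q = K_eq · A · (Δh/L) = 4.104 × 1730 × (19.5/29.81) = 4644 m³/day.

4640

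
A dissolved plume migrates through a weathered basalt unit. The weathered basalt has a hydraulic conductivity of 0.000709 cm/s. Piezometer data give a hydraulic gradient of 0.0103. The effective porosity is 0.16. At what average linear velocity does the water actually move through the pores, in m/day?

Convert K: 0.000709 cm/s × 864 = 0.6126 m/day.
Hydraulic gradient i = 0.0103.
Darcy flux q = K · i = 0.6126 × 0.01030 = 0.006310 m/day.
Seepage velocity v = q / n_e = 0.006310 / 0.16 = 0.03943 m/day.

0.0394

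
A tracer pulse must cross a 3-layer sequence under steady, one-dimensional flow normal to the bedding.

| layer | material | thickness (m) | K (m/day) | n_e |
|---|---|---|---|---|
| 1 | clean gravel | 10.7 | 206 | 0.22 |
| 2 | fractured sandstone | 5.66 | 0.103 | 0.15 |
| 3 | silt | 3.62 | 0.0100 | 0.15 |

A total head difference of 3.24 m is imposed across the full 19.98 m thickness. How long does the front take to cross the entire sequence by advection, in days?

482

With flow normal to the layers, continuity requires the same specific discharge q through every layer.
Σ(b_i/K_i) = 10.7/206 + 5.66/0.103 + 3.62/0.0100 = 417.0 d.
q = Δh / Σ(b_i/K_i) = 3.24 / 417.0 = 0.007770 m/day.
In each layer the seepage velocity is v_i = q/n_i, so the layer transit time is t_i = b_i·n_i / q:
  layer 1 (clean gravel): t_1 = 10.7 × 0.22 / 0.007770 = 303.0 d
  layer 2 (fractured sandstone): t_2 = 5.66 × 0.15 / 0.007770 = 109.3 d
  layer 3 (silt): t_3 = 3.62 × 0.15 / 0.007770 = 69.89 d
Total t = Σ t_i = 482.1 days.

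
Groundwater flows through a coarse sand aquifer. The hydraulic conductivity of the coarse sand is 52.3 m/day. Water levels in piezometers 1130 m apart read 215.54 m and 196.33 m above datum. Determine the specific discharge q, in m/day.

0.889

Hydraulic gradient i = (215.54 − 196.33) / 1130 = 19.21 / 1130 = 0.01700.
Specific discharge q = K · i = 52.30 × 0.01700 = 0.8891 m/day.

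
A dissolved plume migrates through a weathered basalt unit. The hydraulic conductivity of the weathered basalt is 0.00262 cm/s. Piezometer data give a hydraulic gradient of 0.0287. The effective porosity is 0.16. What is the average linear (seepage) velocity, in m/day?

0.406

Convert K: 0.00262 cm/s × 864 = 2.264 m/day.
Hydraulic gradient i = 0.0287.
Darcy flux q = K · i = 2.264 × 0.02870 = 0.06497 m/day.
Seepage velocity v = q / n_e = 0.06497 / 0.16 = 0.4060 m/day.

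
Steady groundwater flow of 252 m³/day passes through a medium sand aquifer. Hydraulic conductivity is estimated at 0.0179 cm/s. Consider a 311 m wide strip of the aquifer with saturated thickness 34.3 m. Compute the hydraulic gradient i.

Convert K: 0.0179 cm/s × 864 = 15.47 m/day.
Cross-sectional area A = 311 × 34.3 = 10667 m².
From Q = K·A·i, i = Q / (K·A) = 252 / (15.47 × 10667) = 0.001527.

0.00153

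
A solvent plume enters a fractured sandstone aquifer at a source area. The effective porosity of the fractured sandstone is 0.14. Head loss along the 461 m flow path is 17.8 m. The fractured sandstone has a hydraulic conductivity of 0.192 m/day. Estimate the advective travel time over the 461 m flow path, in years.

Hydraulic gradient i = Δh / L = 17.8 / 461 = 0.03861.
Darcy flux q = K · i = 0.1920 × 0.03861 = 0.007413 m/day.
Seepage velocity v = q / n_e = 0.007413 / 0.14 = 0.05295 m/day.
Travel time t = L / v = 461 / 0.05295 = 8706 days = 23.84 years.

23.8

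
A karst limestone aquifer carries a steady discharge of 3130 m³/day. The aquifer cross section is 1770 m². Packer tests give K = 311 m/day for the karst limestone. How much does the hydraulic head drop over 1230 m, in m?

6.99

From Q = K·A·i, i = Q / (K·A) = 3130 / (311.0 × 1770) = 0.005686.
Head loss Δh = i · L = 0.005686 × 1230 = 6.994 m.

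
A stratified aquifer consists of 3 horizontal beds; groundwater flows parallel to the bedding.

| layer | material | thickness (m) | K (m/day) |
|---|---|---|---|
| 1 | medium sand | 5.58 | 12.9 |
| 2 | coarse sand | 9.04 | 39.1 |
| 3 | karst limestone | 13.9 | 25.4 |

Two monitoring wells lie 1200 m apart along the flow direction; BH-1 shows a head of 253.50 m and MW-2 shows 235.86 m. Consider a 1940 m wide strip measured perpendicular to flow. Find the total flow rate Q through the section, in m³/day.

Flow is parallel to layering, so each bed carries its own Darcy discharge and the transmissivities add.
Σ(K_i·b_i) = 12.9×5.58 + 39.1×9.04 + 25.4×13.9 = 778.5 m²/day.
Hydraulic gradient i = (253.50 − 235.86) / 1200 = 17.64 / 1200 = 0.01470.
Q = Σ(K_i·b_i) · W · i = 778.5 × 1940 × 0.01470 = 22201 m³/day.

22200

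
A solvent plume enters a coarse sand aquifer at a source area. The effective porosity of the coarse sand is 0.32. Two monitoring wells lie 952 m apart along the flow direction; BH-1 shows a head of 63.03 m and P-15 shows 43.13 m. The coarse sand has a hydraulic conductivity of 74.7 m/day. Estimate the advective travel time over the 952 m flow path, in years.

0.534

Hydraulic gradient i = (63.03 − 43.13) / 952 = 19.9 / 952 = 0.02090.
Darcy flux q = K · i = 74.70 × 0.02090 = 1.561 m/day.
Seepage velocity v = q / n_e = 1.561 / 0.32 = 4.880 m/day.
Travel time t = L / v = 952 / 4.880 = 195.1 days = 0.5341 years.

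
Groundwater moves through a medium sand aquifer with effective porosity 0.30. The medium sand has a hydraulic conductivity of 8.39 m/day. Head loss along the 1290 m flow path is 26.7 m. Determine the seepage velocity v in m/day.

0.579

Hydraulic gradient i = Δh / L = 26.7 / 1290 = 0.02070.
Darcy flux q = K · i = 8.390 × 0.02070 = 0.1737 m/day.
Seepage velocity v = q / n_e = 0.1737 / 0.30 = 0.5788 m/day.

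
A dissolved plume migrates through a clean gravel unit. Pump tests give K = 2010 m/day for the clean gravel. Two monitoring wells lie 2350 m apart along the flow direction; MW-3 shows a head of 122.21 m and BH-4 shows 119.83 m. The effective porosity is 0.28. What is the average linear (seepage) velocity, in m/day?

Hydraulic gradient i = (122.21 − 119.83) / 2350 = 2.38 / 2350 = 0.001013.
Darcy flux q = K · i = 2010 × 0.001013 = 2.036 m/day.
Seepage velocity v = q / n_e = 2.036 / 0.28 = 7.270 m/day.

7.27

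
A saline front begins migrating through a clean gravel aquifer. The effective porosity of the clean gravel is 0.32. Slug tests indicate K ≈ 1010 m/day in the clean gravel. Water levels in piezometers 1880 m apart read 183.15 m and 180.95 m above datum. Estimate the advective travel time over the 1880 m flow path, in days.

Hydraulic gradient i = (183.15 − 180.95) / 1880 = 2.2 / 1880 = 0.001170.
Darcy flux q = K · i = 1010 × 0.001170 = 1.182 m/day.
Seepage velocity v = q / n_e = 1.182 / 0.32 = 3.693 m/day.
Travel time t = L / v = 1880 / 3.693 = 509.0 days.

509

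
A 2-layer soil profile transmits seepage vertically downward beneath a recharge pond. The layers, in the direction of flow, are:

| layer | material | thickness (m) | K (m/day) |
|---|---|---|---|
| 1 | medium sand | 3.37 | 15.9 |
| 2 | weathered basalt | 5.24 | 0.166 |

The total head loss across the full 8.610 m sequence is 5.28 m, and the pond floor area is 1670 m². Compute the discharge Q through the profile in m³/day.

Flow is perpendicular to layering, so the layers act in series and the equivalent K is the thickness-weighted harmonic mean.
Total thickness L = 3.37 + 5.24 = 8.610 m.
Σ(b_i/K_i) = 3.37/15.9 + 5.24/0.166 = 31.78 d.
K_eq = L / Σ(b_i/K_i) = 8.610 / 31.78 = 0.2709 m/day.
Q = K_eq · A · (Δh/L) = 0.2709 × 1670 × (5.28/8.610) = 277.5 m³/day.

277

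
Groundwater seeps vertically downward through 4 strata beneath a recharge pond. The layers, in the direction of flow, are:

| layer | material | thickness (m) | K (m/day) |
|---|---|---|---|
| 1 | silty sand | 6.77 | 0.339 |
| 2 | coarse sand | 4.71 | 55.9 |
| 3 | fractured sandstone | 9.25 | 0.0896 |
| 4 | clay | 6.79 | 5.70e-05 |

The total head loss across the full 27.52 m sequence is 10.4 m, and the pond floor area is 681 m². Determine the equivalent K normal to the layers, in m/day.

0.000231

Flow is perpendicular to layering, so the layers act in series and the equivalent K is the thickness-weighted harmonic mean.
Total thickness L = 6.77 + 4.71 + 9.25 + 6.79 = 27.52 m.
Σ(b_i/K_i) = 6.77/0.339 + 4.71/55.9 + 9.25/0.0896 + 6.79/5.70e-05 = 1.192e+05 d.
K_eq = L / Σ(b_i/K_i) = 27.52 / 1.192e+05 = 0.0002308 m/day.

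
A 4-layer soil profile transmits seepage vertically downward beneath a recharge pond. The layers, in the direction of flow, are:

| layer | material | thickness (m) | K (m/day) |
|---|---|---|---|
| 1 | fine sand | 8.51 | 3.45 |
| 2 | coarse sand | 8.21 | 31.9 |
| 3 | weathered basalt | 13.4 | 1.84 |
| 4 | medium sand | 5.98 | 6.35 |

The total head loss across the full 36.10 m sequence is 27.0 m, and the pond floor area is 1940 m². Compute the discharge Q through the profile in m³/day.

Flow is perpendicular to layering, so the layers act in series and the equivalent K is the thickness-weighted harmonic mean.
Total thickness L = 8.51 + 8.21 + 13.4 + 5.98 = 36.10 m.
Σ(b_i/K_i) = 8.51/3.45 + 8.21/31.9 + 13.4/1.84 + 5.98/6.35 = 10.95 d.
K_eq = L / Σ(b_i/K_i) = 36.10 / 10.95 = 3.297 m/day.
Q = K_eq · A · (Δh/L) = 3.297 × 1940 × (27.0/36.10) = 4784 m³/day.

4780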